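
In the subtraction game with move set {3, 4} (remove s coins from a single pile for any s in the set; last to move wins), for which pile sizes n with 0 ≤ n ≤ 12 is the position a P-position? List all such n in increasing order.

0, 1, 2, 7, 8, 9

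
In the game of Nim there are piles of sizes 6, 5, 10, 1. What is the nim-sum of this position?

8

Write each in binary and XOR column by column:
  0110  (6)
  0101  (5)
  1010  (10)
  0001  (1)
  ----
  1000  (8)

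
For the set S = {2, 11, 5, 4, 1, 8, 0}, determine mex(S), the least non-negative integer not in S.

The values 0, 1, 2 are all present; 3 is the first non-negative integer missing from the set.

3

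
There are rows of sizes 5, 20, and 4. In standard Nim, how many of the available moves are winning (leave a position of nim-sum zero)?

Compute the nim-sum pairwise:
5 XOR 20 = 17
17 XOR 4 = 21
The overall nim-sum is X = 21. A row of size p has a winning move iff p XOR X < p (reduce it to p XOR X).
  5: 5 XOR 21 = 16 ≥ 5 — no move.
  20: 20 XOR 21 = 1 < 20 — winning move (to 1).
  4: 4 XOR 21 = 17 ≥ 4 — no move.
That gives 1 winning move.

1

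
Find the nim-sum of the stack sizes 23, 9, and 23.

9

Compute the nim-sum pairwise:
23 XOR 9 = 30
30 XOR 23 = 9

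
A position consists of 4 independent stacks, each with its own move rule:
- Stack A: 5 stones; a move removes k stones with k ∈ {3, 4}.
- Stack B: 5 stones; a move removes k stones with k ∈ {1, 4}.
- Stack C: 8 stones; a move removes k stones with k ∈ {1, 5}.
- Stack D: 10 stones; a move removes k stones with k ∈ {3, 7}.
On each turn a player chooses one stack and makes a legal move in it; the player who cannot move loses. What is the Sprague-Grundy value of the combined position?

1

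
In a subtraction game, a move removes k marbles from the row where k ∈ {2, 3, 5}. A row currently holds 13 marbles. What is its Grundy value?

Compute g(0), g(1), … for moves {2, 3, 5}:
k:     0  1  2  3  4  5  6  7  8  9 10 11 12 13
g(k):  0  0  1  1  2  2  3  0  0  1  1  2  2  3
So g(13) = 3.

3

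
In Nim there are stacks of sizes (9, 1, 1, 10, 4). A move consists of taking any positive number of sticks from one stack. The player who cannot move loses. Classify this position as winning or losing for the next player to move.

Winning position

In binary:
  1001  (9)
  0001  (1)
  0001  (1)
  1010  (10)
  0100  (4)
  ----
  0111  (7)
The nim-sum is 7 ≠ 0, so this is an N-position: the player to move can win.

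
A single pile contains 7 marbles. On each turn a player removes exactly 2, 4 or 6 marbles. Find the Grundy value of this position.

Compute g(0), g(1), … for moves {2, 4, 6}:
g(0) = mex{} = 0
g(1) = mex{} = 0
g(2) = mex{0} = 1
g(3) = mex{0} = 1
g(4) = mex{0,1} = 2
g(5) = mex{0,1} = 2
g(6) = mex{0,1,2} = 3
g(7) = mex{0,1,2} = 3
So g(7) = 3.

3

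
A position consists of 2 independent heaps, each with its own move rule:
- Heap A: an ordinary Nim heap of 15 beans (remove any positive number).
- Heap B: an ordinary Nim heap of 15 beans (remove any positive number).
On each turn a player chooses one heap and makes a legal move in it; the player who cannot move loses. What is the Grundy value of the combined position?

Heap A is a plain Nim heap of size 15, so its Grundy value is 15.
Heap B is a plain Nim heap of size 15, so its Grundy value is 15.
By the Sprague-Grundy theorem, the Grundy value of a sum of independent games is the XOR of the component values.
Combined value = 15 ⊕ 15 = 0.

0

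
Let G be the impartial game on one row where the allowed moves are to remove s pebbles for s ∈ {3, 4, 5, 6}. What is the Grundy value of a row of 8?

2

Build the Grundy sequence with g(k) = mex{g(k−s) : s ∈ {3, 4, 5, 6}, s ≤ k}:
k:     0  1  2  3  4  5  6  7  8
g(k):  0  0  0  1  1  1  2  2  2
So g(8) = 2.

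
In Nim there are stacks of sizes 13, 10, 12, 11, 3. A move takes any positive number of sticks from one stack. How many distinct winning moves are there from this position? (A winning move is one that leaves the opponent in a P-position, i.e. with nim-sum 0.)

Nim-sum: 13 ⊕ 10 ⊕ 12 ⊕ 11 ⊕ 3 = 3.
The overall nim-sum is X = 3. A stack of size p has a winning move iff p XOR X < p (reduce it to p XOR X).
  13: 13 XOR 3 = 14 ≥ 13 — no move.
  10: 10 XOR 3 = 9 < 10 — winning move (to 9).
  12: 12 XOR 3 = 15 ≥ 12 — no move.
  11: 11 XOR 3 = 8 < 11 — winning move (to 8).
  3: 3 XOR 3 = 0 < 3 — winning move (to 0).
That gives 3 winning moves.

3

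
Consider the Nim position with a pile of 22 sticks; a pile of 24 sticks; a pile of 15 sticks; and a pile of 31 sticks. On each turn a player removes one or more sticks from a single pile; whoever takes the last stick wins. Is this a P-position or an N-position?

Compute the nim-sum pairwise:
22 ^ 24 = 14
14 ^ 15 = 1
1 ^ 31 = 30
The nim-sum is 30 ≠ 0, so this is an N-position: the player to move can win.

N-position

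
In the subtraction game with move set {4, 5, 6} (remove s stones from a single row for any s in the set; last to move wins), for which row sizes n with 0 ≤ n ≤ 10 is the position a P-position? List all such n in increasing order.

0, 1, 2, 3, 10

Build the Grundy sequence with g(k) = mex{g(k−s) : s ∈ {4, 5, 6}, s ≤ k}:
g(0) = mex{} = 0
g(1) = mex{} = 0
g(2) = mex{} = 0
g(3) = mex{} = 0
g(4) = mex{0} = 1
g(5) = mex{0} = 1
g(6) = mex{0} = 1
g(7) = mex{0} = 1
g(8) = mex{0,1} = 2
g(9) = mex{0,1} = 2
g(10) = mex{1} = 0
The P-positions (g = 0) in 0..10 are 0, 1, 2, 3, 10.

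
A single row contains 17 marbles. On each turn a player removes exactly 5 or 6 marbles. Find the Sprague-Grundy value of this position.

1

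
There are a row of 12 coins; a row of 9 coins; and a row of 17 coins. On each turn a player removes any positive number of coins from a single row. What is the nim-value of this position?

Bitwise XOR of the heap sizes:
  01100  (12)
  01001  (9)
  10001  (17)
  -----
  10100  (20)

20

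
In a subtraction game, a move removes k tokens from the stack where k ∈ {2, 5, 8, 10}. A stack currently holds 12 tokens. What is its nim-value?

Build the Grundy sequence with g(k) = mex{g(k−s) : s ∈ {2, 5, 8, 10}, s ≤ k}:
k:     0  1  2  3  4  5  6  7  8  9 10 11 12
g(k):  0  0  1  1  0  2  1  0  2  1  3  2  2
So g(12) = 2.

2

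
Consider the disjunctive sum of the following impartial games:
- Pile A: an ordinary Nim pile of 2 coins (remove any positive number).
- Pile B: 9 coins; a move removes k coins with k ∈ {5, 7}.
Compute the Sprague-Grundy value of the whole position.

Pile A is a plain Nim pile of size 2, so its Grundy value is 2.
For pile B, compute g(0), g(1), … with moves {5, 7}:
k:     0  1  2  3  4  5  6  7  8  9
g(k):  0  0  0  0  0  1  1  1  1  1
So g(9) = 1.
By the Sprague-Grundy theorem, the Grundy value of a sum of independent games is the XOR of the component values.
Combined value = 2 XOR 1 = 3.

3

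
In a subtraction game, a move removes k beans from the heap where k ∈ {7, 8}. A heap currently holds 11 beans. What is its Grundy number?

Build the Grundy sequence with g(k) = mex{g(k−s) : s ∈ {7, 8}, s ≤ k}:
k:     0  1  2  3  4  5  6  7  8  9 10 11
g(k):  0  0  0  0  0  0  0  1  1  1  1  1
So g(11) = 1.

1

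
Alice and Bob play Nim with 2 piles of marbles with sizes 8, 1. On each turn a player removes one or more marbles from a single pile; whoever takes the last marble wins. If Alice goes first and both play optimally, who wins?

Compute the nim-sum pairwise:
8 XOR 1 = 9
The nim-sum is 9 ≠ 0, so this is an N-position: the player to move can win; Alice has a winning move.

Alice wins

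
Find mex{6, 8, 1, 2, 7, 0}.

3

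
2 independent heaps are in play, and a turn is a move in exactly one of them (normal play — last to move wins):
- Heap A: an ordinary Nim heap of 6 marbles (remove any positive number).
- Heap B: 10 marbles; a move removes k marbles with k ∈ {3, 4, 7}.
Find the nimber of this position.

6

Heap A is a plain Nim heap of size 6, so its Grundy value is 6.
For heap B, compute g(0), g(1), … with moves {3, 4, 7}:
g(0) = mex{} = 0
g(1) = mex{} = 0
g(2) = mex{} = 0
g(3) = mex{0} = 1
g(4) = mex{0} = 1
g(5) = mex{0} = 1
g(6) = mex{0,1} = 2
g(7) = mex{0,1} = 2
g(8) = mex{0,1} = 2
g(9) = mex{0,1,2} = 3
g(10) = mex{1,2} = 0
So g(10) = 0.
The value of a disjunctive sum is the nim-sum of the parts.
Combined value = 6 ⊕ 0 = 6.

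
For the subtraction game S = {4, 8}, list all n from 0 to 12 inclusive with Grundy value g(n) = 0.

0, 1, 2, 3, 12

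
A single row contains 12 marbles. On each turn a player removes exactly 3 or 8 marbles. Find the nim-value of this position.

0

Compute g(0), g(1), … for moves {3, 8}:
g(0) = mex{} = 0
g(1) = mex{} = 0
g(2) = mex{} = 0
g(3) = mex{0} = 1
g(4) = mex{0} = 1
g(5) = mex{0} = 1
g(6) = mex{1} = 0
g(7) = mex{1} = 0
g(8) = mex{0,1} = 2
g(9) = mex{0} = 1
g(10) = mex{0} = 1
g(11) = mex{1,2} = 0
g(12) = mex{1} = 0
So g(12) = 0.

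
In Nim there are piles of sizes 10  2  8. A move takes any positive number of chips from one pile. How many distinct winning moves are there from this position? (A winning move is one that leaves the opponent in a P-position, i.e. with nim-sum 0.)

In binary:
  1010  (10)
  0010  (2)
  1000  (8)
  ----
  0000  (0)
The nim-sum is already 0, so every move leaves a nonzero nim-sum — there are no winning moves.

0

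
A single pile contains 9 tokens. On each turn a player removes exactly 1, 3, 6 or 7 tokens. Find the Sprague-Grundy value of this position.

Grundy values for subtraction set {1, 3, 6, 7}:
g(0) = mex{} = 0
g(1) = mex{0} = 1
g(2) = mex{1} = 0
g(3) = mex{0} = 1
g(4) = mex{1} = 0
g(5) = mex{0} = 1
g(6) = mex{0,1} = 2
g(7) = mex{0,1,2} = 3
g(8) = mex{0,1,3} = 2
g(9) = mex{0,1,2} = 3
So g(9) = 3.

3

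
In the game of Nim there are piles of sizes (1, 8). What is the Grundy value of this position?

Nim-sum: 1 XOR 8 = 9.

9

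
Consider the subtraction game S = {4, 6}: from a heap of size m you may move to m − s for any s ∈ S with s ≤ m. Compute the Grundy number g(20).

0

Compute g(0), g(1), … for moves {4, 6}:
k:     0  1  2  3  4  5  6  7  8  9 10 11 12 13 14 15 16 17 18 19 20
g(k):  0  0  0  0  1  1  1  1  2  2  0  0  0  0  1  1  1  1  2  2  0
So g(20) = 0.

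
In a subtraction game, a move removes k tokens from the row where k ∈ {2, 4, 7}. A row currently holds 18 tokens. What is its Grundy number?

0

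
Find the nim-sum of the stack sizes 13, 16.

Compute the nim-sum pairwise:
13 ⊕ 16 = 29

29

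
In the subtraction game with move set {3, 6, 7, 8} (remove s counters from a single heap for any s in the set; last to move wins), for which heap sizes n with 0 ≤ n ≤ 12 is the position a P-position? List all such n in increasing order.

0, 1, 2, 11, 12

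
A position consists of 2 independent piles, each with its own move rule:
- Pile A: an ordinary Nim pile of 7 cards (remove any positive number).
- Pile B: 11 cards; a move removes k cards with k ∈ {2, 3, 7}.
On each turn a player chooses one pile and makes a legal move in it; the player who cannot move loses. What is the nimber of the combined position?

Pile A is a plain Nim pile of size 7, so its Grundy value is 7.
For pile B, compute g(0), g(1), … with moves {2, 3, 7}:
k:     0  1  2  3  4  5  6  7  8  9 10 11
g(k):  0  0  1  1  2  0  0  1  1  2  0  0
So g(11) = 0.
By the Sprague-Grundy theorem, the Grundy value of a sum of independent games is the XOR of the component values.
Combined value = 7 ⊕ 0 = 7.

7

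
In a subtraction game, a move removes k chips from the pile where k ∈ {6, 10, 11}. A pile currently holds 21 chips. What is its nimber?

Build the Grundy sequence with g(k) = mex{g(k−s) : s ∈ {6, 10, 11}, s ≤ k}:
k:     0  1  2  3  4  5  6  7  8  9 10 11 12 13 14 15 16 17 18 19 20 21
g(k):  0  0  0  0  0  0  1  1  1  1  1  1  2  2  2  2  2  0  0  0  0  0
So g(21) = 0.

0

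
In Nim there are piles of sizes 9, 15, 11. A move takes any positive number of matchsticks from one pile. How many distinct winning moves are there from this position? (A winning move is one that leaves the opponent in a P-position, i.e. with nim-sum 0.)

Write each in binary and XOR column by column:
  1001  (9)
  1111  (15)
  1011  (11)
  ----
  1101  (13)
The overall nim-sum is X = 13. A pile of size p has a winning move iff p XOR X < p (reduce it to p XOR X).
  9: 9 XOR 13 = 4 < 9 — winning move (to 4).
  15: 15 XOR 13 = 2 < 15 — winning move (to 2).
  11: 11 XOR 13 = 6 < 11 — winning move (to 6).
That gives 3 winning moves.

3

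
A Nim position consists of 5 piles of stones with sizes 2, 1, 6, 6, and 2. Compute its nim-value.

Compute the nim-sum pairwise:
2 ⊕ 1 = 3
3 ⊕ 6 = 5
5 ⊕ 6 = 3
3 ⊕ 2 = 1

1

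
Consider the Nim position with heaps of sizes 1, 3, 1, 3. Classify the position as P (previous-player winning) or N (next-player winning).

P-position

Compute the nim-sum pairwise:
1 XOR 3 = 2
2 XOR 1 = 3
3 XOR 3 = 0
The nim-sum is 0, so this is a P-position: the player to move is in a losing position under optimal play.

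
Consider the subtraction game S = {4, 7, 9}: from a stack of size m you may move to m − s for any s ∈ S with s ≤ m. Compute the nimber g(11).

2

Build the Grundy sequence with g(k) = mex{g(k−s) : s ∈ {4, 7, 9}, s ≤ k}:
g(0) = mex{} = 0
g(1) = mex{} = 0
g(2) = mex{} = 0
g(3) = mex{} = 0
g(4) = mex{0} = 1
g(5) = mex{0} = 1
g(6) = mex{0} = 1
g(7) = mex{0} = 1
g(8) = mex{0,1} = 2
g(9) = mex{0,1} = 2
g(10) = mex{0,1} = 2
g(11) = mex{0,1} = 2
So g(11) = 2.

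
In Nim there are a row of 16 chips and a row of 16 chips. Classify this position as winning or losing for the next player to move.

Losing position

Bitwise XOR of the heap sizes:
  10000  (16)
  10000  (16)
  -----
  00000  (0)
The nim-sum is 0, so this is a P-position: the player to move is in a losing position under optimal play.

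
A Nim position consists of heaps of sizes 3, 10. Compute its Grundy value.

9

Nim-sum: 3 XOR 10 = 9.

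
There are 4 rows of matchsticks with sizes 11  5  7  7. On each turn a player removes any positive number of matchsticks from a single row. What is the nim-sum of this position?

Nim-sum: 11 XOR 5 XOR 7 XOR 7 = 14.

14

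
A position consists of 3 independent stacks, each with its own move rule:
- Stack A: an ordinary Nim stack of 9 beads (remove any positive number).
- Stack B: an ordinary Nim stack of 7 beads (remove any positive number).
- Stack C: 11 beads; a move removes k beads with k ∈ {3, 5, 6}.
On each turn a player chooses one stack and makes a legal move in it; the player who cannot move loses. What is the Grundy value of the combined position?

14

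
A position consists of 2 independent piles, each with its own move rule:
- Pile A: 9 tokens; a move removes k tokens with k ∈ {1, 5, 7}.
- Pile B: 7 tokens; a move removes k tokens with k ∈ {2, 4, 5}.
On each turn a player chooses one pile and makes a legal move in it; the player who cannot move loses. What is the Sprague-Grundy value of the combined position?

Build the Grundy sequence for pile A with g(k) = mex{g(k−s) : s ∈ {1, 5, 7}, s ≤ k}:
g(0) = mex{} = 0
g(1) = mex{0} = 1
g(2) = mex{1} = 0
g(3) = mex{0} = 1
g(4) = mex{1} = 0
g(5) = mex{0} = 1
g(6) = mex{1} = 0
g(7) = mex{0} = 1
g(8) = mex{1} = 0
g(9) = mex{0} = 1
So g(9) = 1.
Build the Grundy sequence for pile B with g(k) = mex{g(k−s) : s ∈ {2, 4, 5}, s ≤ k}:
g(0) = mex{} = 0
g(1) = mex{} = 0
g(2) = mex{0} = 1
g(3) = mex{0} = 1
g(4) = mex{0,1} = 2
g(5) = mex{0,1} = 2
g(6) = mex{0,1,2} = 3
g(7) = mex{1,2} = 0
So g(7) = 0.
By the Sprague-Grundy theorem, the Grundy value of a sum of independent games is the XOR of the component values.
Combined value = 1 XOR 0 = 1.

1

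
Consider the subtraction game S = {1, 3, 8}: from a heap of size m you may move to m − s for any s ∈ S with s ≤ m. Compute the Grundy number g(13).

0

Build the Grundy sequence with g(k) = mex{g(k−s) : s ∈ {1, 3, 8}, s ≤ k}:
k:     0  1  2  3  4  5  6  7  8  9 10 11 12 13
g(k):  0  1  0  1  0  1  0  1  2  3  2  0  1  0
So g(13) = 0.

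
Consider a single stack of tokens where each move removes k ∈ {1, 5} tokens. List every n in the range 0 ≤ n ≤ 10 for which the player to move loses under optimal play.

0, 2, 4, 6, 8, 10

Grundy values for subtraction set {1, 5}:
k:     0  1  2  3  4  5  6  7  8  9 10
g(k):  0  1  0  1  0  1  0  1  0  1  0
The P-positions (g = 0) in 0..10 are 0, 2, 4, 6, 8, 10.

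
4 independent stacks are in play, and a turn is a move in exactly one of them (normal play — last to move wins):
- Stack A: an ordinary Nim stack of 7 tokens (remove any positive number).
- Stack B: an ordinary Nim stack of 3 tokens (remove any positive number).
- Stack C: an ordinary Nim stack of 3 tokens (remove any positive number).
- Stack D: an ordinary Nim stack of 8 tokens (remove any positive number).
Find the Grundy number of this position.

Stack A is a plain Nim stack of size 7, so its Grundy value is 7.
Stack B is a plain Nim stack of size 3, so its Grundy value is 3.
Stack C is a plain Nim stack of size 3, so its Grundy value is 3.
Stack D is a plain Nim stack of size 8, so its Grundy value is 8.
By the Sprague-Grundy theorem, the Grundy value of a sum of independent games is the XOR of the component values.
Combined value = 7 ⊕ 3 ⊕ 3 ⊕ 8 = 15.

15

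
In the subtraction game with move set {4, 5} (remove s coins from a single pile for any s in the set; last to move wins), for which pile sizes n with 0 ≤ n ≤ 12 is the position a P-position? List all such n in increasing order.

0, 1, 2, 3, 9, 10, 11, 12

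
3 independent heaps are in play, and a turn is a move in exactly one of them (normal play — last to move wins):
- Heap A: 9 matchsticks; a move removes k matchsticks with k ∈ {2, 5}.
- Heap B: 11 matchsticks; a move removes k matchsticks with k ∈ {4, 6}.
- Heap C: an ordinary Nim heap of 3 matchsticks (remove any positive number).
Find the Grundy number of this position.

2

Grundy values for heap A (subtraction set {2, 5}):
g(0) = mex{} = 0
g(1) = mex{} = 0
g(2) = mex{0} = 1
g(3) = mex{0} = 1
g(4) = mex{1} = 0
g(5) = mex{0,1} = 2
g(6) = mex{0} = 1
g(7) = mex{1,2} = 0
g(8) = mex{1} = 0
g(9) = mex{0} = 1
So g(9) = 1.
Grundy values for heap B (subtraction set {4, 6}):
g(0) = mex{} = 0
g(1) = mex{} = 0
g(2) = mex{} = 0
g(3) = mex{} = 0
g(4) = mex{0} = 1
g(5) = mex{0} = 1
g(6) = mex{0} = 1
g(7) = mex{0} = 1
g(8) = mex{0,1} = 2
g(9) = mex{0,1} = 2
g(10) = mex{1} = 0
g(11) = mex{1} = 0
So g(11) = 0.
Heap C is a plain Nim heap of size 3, so its Grundy value is 3.
By the Sprague-Grundy theorem, the Grundy value of a sum of independent games is the XOR of the component values.
Combined value = 1 ⊕ 0 ⊕ 3 = 2.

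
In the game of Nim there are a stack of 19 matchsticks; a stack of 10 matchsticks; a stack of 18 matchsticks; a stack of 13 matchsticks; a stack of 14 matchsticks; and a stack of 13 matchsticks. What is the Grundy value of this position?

Compute the nim-sum pairwise:
19 ^ 10 = 25
25 ^ 18 = 11
11 ^ 13 = 6
6 ^ 14 = 8
8 ^ 13 = 5

5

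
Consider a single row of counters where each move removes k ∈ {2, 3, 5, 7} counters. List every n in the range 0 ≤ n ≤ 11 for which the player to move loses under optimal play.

Build the Grundy sequence with g(k) = mex{g(k−s) : s ∈ {2, 3, 5, 7}, s ≤ k}:
k:     0  1  2  3  4  5  6  7  8  9 10 11
g(k):  0  0  1  1  2  2  3  3  4  0  0  1
The P-positions (g = 0) in 0..11 are 0, 1, 9, 10.

0, 1, 9, 10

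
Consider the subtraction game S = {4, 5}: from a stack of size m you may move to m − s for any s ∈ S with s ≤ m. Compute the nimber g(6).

1

Grundy values for subtraction set {4, 5}:
g(0) = mex{} = 0
g(1) = mex{} = 0
g(2) = mex{} = 0
g(3) = mex{} = 0
g(4) = mex{0} = 1
g(5) = mex{0} = 1
g(6) = mex{0} = 1
So g(6) = 1.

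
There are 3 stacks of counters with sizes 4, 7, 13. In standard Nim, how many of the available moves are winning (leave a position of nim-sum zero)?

1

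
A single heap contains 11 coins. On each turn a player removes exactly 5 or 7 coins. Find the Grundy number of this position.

Grundy values for subtraction set {5, 7}:
g(0) = mex{} = 0
g(1) = mex{} = 0
g(2) = mex{} = 0
g(3) = mex{} = 0
g(4) = mex{} = 0
g(5) = mex{0} = 1
g(6) = mex{0} = 1
g(7) = mex{0} = 1
g(8) = mex{0} = 1
g(9) = mex{0} = 1
g(10) = mex{0,1} = 2
g(11) = mex{0,1} = 2
So g(11) = 2.

2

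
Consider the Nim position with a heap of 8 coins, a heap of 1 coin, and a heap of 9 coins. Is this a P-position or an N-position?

P-position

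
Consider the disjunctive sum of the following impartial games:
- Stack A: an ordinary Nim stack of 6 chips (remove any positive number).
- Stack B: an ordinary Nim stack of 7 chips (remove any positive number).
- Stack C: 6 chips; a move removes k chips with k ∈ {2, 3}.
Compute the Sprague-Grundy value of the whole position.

1

Stack A is a plain Nim stack of size 6, so its Grundy value is 6.
Stack B is a plain Nim stack of size 7, so its Grundy value is 7.
Build the Grundy sequence for stack C with g(k) = mex{g(k−s) : s ∈ {2, 3}, s ≤ k}:
g(0) = mex{} = 0
g(1) = mex{} = 0
g(2) = mex{0} = 1
g(3) = mex{0} = 1
g(4) = mex{0,1} = 2
g(5) = mex{1} = 0
g(6) = mex{1,2} = 0
So g(6) = 0.
By the Sprague-Grundy theorem, the Grundy value of a sum of independent games is the XOR of the component values.
Combined value = 6 ⊕ 7 ⊕ 0 = 1.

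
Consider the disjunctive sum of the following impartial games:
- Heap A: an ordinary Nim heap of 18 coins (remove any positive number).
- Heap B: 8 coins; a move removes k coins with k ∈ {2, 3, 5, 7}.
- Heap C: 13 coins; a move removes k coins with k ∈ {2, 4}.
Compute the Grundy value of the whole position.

Heap A is a plain Nim heap of size 18, so its Grundy value is 18.
Build the Grundy sequence for heap B with g(k) = mex{g(k−s) : s ∈ {2, 3, 5, 7}, s ≤ k}:
k:     0  1  2  3  4  5  6  7  8
g(k):  0  0  1  1  2  2  3  3  4
So g(8) = 4.
For heap C, compute g(0), g(1), … with moves {2, 4}:
k:     0  1  2  3  4  5  6  7  8  9 10 11 12 13
g(k):  0  0  1  1  2  2  0  0  1  1  2  2  0  0
So g(13) = 0.
The value of a disjunctive sum is the nim-sum of the parts.
Combined value = 18 ⊕ 4 ⊕ 0 = 22.

22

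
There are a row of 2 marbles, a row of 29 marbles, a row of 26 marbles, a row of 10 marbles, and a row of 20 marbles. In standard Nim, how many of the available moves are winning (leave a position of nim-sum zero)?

Nim-sum: 2 ⊕ 29 ⊕ 26 ⊕ 10 ⊕ 20 = 27.
The overall nim-sum is X = 27. A row of size p has a winning move iff p XOR X < p (reduce it to p XOR X).
  2: 2 XOR 27 = 25 ≥ 2 — no move.
  29: 29 XOR 27 = 6 < 29 — winning move (to 6).
  26: 26 XOR 27 = 1 < 26 — winning move (to 1).
  10: 10 XOR 27 = 17 ≥ 10 — no move.
  20: 20 XOR 27 = 15 < 20 — winning move (to 15).
That gives 3 winning moves.

3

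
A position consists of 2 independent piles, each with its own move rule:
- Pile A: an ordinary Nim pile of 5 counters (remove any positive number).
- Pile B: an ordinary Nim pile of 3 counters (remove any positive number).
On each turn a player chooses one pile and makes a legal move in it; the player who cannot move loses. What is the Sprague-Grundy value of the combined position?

6

Pile A is a plain Nim pile of size 5, so its Grundy value is 5.
Pile B is a plain Nim pile of size 3, so its Grundy value is 3.
By the Sprague-Grundy theorem, the Grundy value of a sum of independent games is the XOR of the component values.
Combined value = 5 XOR 3 = 6.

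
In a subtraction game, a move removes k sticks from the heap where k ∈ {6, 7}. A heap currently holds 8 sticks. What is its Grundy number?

Grundy values for subtraction set {6, 7}:
k:     0  1  2  3  4  5  6  7  8
g(k):  0  0  0  0  0  0  1  1  1
So g(8) = 1.

1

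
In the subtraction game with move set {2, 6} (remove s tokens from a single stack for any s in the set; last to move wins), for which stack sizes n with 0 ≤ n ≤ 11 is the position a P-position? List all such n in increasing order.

Build the Grundy sequence with g(k) = mex{g(k−s) : s ∈ {2, 6}, s ≤ k}:
k:     0  1  2  3  4  5  6  7  8  9 10 11
g(k):  0  0  1  1  0  0  1  1  0  0  1  1
The P-positions (g = 0) in 0..11 are 0, 1, 4, 5, 8, 9.

0, 1, 4, 5, 8, 9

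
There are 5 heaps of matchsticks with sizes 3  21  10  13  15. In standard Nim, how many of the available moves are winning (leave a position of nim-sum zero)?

Compute the nim-sum pairwise:
3 XOR 21 = 22
22 XOR 10 = 28
28 XOR 13 = 17
17 XOR 15 = 30
The overall nim-sum is X = 30. A heap of size p has a winning move iff p XOR X < p (reduce it to p XOR X).
  3: 3 XOR 30 = 29 ≥ 3 — no move.
  21: 21 XOR 30 = 11 < 21 — winning move (to 11).
  10: 10 XOR 30 = 20 ≥ 10 — no move.
  13: 13 XOR 30 = 19 ≥ 13 — no move.
  15: 15 XOR 30 = 17 ≥ 15 — no move.
That gives 1 winning move.

1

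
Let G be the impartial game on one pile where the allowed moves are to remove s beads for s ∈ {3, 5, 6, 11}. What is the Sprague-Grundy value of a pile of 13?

1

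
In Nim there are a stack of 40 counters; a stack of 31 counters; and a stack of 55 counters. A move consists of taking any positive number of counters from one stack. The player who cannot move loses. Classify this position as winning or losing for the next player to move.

In binary:
  101000  (40)
  011111  (31)
  110111  (55)
  ------
  000000  (0)
The nim-sum is 0, so this is a P-position: the player to move is in a losing position under optimal play.

Losing position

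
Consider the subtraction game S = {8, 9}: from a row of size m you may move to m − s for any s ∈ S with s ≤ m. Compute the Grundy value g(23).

Build the Grundy sequence with g(k) = mex{g(k−s) : s ∈ {8, 9}, s ≤ k}:
k:     0  1  2  3  4  5  6  7  8  9 10 11 12 13 14 15 16 17 18 19 20 21 22 23
g(k):  0  0  0  0  0  0  0  0  1  1  1  1  1  1  1  1  2  0  0  0  0  0  0  0
So g(23) = 0.

0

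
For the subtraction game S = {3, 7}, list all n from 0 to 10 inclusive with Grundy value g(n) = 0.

Compute g(0), g(1), … for moves {3, 7}:
k:     0  1  2  3  4  5  6  7  8  9 10
g(k):  0  0  0  1  1  1  0  2  2  1  0
The P-positions (g = 0) in 0..10 are 0, 1, 2, 6, 10.

0, 1, 2, 6, 10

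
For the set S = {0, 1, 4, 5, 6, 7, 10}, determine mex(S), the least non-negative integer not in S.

2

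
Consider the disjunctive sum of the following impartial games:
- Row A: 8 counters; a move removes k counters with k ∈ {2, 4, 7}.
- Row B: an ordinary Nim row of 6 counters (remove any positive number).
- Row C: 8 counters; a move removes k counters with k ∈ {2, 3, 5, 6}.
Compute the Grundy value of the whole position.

7

Build the Grundy sequence for row A with g(k) = mex{g(k−s) : s ∈ {2, 4, 7}, s ≤ k}:
k:     0  1  2  3  4  5  6  7  8
g(k):  0  0  1  1  2  2  0  3  1
So g(8) = 1.
Row B is a plain Nim row of size 6, so its Grundy value is 6.
For row C, compute g(0), g(1), … with moves {2, 3, 5, 6}:
g(0) = mex{} = 0
g(1) = mex{} = 0
g(2) = mex{0} = 1
g(3) = mex{0} = 1
g(4) = mex{0,1} = 2
g(5) = mex{0,1} = 2
g(6) = mex{0,1,2} = 3
g(7) = mex{0,1,2} = 3
g(8) = mex{1,2,3} = 0
So g(8) = 0.
The value of a disjunctive sum is the nim-sum of the parts.
Combined value = 1 XOR 6 XOR 0 = 7.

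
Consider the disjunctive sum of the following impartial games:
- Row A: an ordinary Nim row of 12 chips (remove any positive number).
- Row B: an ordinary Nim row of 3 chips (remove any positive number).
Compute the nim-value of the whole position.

Row A is a plain Nim row of size 12, so its Grundy value is 12.
Row B is a plain Nim row of size 3, so its Grundy value is 3.
The value of a disjunctive sum is the nim-sum of the parts.
Combined value = 12 ⊕ 3 = 15.

15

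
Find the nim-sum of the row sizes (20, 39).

51

Nim-sum: 20 ^ 39 = 51.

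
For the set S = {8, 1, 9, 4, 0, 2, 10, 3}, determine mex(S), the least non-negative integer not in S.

5

The values 0, 1, 2, 3, 4 are all present; 5 is the first non-negative integer missing from the set.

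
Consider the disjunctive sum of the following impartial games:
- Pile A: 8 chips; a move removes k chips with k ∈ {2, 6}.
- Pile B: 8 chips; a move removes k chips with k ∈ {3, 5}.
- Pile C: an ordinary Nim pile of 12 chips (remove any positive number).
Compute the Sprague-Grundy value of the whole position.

12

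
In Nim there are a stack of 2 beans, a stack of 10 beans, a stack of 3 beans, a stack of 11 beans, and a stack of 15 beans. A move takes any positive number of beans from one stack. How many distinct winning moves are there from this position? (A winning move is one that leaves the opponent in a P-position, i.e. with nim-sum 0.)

3

Nim-sum: 2 ⊕ 10 ⊕ 3 ⊕ 11 ⊕ 15 = 15.
The overall nim-sum is X = 15. A stack of size p has a winning move iff p XOR X < p (reduce it to p XOR X).
  2: 2 XOR 15 = 13 ≥ 2 — no move.
  10: 10 XOR 15 = 5 < 10 — winning move (to 5).
  3: 3 XOR 15 = 12 ≥ 3 — no move.
  11: 11 XOR 15 = 4 < 11 — winning move (to 4).
  15: 15 XOR 15 = 0 < 15 — winning move (to 0).
That gives 3 winning moves.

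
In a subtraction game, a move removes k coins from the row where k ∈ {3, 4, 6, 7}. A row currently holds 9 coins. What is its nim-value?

3

Compute g(0), g(1), … for moves {3, 4, 6, 7}:
g(0) = mex{} = 0
g(1) = mex{} = 0
g(2) = mex{} = 0
g(3) = mex{0} = 1
g(4) = mex{0} = 1
g(5) = mex{0} = 1
g(6) = mex{0,1} = 2
g(7) = mex{0,1} = 2
g(8) = mex{0,1} = 2
g(9) = mex{0,1,2} = 3
So g(9) = 3.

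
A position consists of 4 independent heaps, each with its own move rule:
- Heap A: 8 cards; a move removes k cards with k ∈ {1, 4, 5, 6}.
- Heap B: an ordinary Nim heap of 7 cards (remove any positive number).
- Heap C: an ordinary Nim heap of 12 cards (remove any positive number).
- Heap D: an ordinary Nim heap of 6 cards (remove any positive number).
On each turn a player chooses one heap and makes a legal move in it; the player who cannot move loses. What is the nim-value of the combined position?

9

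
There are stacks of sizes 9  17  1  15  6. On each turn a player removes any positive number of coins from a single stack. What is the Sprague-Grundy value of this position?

Nim-sum: 9 ^ 17 ^ 1 ^ 15 ^ 6 = 16.

16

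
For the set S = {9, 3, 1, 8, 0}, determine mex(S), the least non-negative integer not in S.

2

The values 0, 1 are all present; 2 is the first non-negative integer missing from the set.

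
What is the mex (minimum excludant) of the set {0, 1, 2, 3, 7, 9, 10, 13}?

4

The values 0, 1, 2, 3 are all present; 4 is the first non-negative integer missing from the set.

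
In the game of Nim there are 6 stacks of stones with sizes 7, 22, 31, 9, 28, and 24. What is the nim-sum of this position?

3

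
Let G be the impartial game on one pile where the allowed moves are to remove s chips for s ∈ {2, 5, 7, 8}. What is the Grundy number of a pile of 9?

Build the Grundy sequence with g(k) = mex{g(k−s) : s ∈ {2, 5, 7, 8}, s ≤ k}:
k:     0  1  2  3  4  5  6  7  8  9
g(k):  0  0  1  1  0  2  1  3  2  2
So g(9) = 2.

2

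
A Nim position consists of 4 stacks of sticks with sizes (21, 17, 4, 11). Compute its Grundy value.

Compute the nim-sum pairwise:
21 ⊕ 17 = 4
4 ⊕ 4 = 0
0 ⊕ 11 = 11

11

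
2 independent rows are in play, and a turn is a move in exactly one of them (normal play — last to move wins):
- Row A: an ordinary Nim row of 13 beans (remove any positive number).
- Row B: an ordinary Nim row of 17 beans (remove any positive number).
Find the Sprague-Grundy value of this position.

28

Row A is a plain Nim row of size 13, so its Grundy value is 13.
Row B is a plain Nim row of size 17, so its Grundy value is 17.
By the Sprague-Grundy theorem, the Grundy value of a sum of independent games is the XOR of the component values.
Combined value = 13 XOR 17 = 28.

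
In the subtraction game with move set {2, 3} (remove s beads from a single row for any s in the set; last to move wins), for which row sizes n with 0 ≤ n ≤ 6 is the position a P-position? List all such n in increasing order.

0, 1, 5, 6

Compute g(0), g(1), … for moves {2, 3}:
k:     0  1  2  3  4  5  6
g(k):  0  0  1  1  2  0  0
The P-positions (g = 0) in 0..6 are 0, 1, 5, 6.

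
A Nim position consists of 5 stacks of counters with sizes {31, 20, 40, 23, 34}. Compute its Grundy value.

22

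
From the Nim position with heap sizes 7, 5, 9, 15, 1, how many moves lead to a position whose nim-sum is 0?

Nim-sum: 7 ⊕ 5 ⊕ 9 ⊕ 15 ⊕ 1 = 5.
The overall nim-sum is X = 5. A heap of size p has a winning move iff p XOR X < p (reduce it to p XOR X).
  7: 7 XOR 5 = 2 < 7 — winning move (to 2).
  5: 5 XOR 5 = 0 < 5 — winning move (to 0).
  9: 9 XOR 5 = 12 ≥ 9 — no move.
  15: 15 XOR 5 = 10 < 15 — winning move (to 10).
  1: 1 XOR 5 = 4 ≥ 1 — no move.
That gives 3 winning moves.

3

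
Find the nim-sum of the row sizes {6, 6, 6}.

6

Bitwise XOR of the heap sizes:
  110  (6)
  110  (6)
  110  (6)
  ---
  110  (6)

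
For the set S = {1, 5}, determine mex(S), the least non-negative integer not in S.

0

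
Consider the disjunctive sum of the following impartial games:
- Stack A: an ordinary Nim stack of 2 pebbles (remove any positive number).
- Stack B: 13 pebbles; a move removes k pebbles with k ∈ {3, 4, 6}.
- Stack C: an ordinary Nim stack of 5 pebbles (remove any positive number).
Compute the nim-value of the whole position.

Stack A is a plain Nim stack of size 2, so its Grundy value is 2.
For stack B, compute g(0), g(1), … with moves {3, 4, 6}:
g(0) = mex{} = 0
g(1) = mex{} = 0
g(2) = mex{} = 0
g(3) = mex{0} = 1
g(4) = mex{0} = 1
g(5) = mex{0} = 1
g(6) = mex{0,1} = 2
g(7) = mex{0,1} = 2
g(8) = mex{0,1} = 2
g(9) = mex{1,2} = 0
g(10) = mex{1,2} = 0
g(11) = mex{1,2} = 0
g(12) = mex{0,2} = 1
g(13) = mex{0,2} = 1
So g(13) = 1.
Stack C is a plain Nim stack of size 5, so its Grundy value is 5.
By the Sprague-Grundy theorem, the Grundy value of a sum of independent games is the XOR of the component values.
Combined value = 2 ⊕ 1 ⊕ 5 = 6.

6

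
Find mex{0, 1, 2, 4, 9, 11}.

The values 0, 1, 2 are all present; 3 is the first non-negative integer missing from the set.

3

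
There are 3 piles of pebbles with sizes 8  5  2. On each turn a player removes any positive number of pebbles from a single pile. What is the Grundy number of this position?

15

Compute the nim-sum pairwise:
8 ^ 5 = 13
13 ^ 2 = 15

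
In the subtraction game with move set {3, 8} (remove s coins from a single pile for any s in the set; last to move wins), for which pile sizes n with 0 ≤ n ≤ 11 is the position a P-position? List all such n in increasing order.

Compute g(0), g(1), … for moves {3, 8}:
k:     0  1  2  3  4  5  6  7  8  9 10 11
g(k):  0  0  0  1  1  1  0  0  2  1  1  0
The P-positions (g = 0) in 0..11 are 0, 1, 2, 6, 7, 11.

0, 1, 2, 6, 7, 11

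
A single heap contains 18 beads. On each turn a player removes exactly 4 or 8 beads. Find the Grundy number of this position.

1

Compute g(0), g(1), … for moves {4, 8}:
k:     0  1  2  3  4  5  6  7  8  9 10 11 12 13 14 15 16 17 18
g(k):  0  0  0  0  1  1  1  1  2  2  2  2  0  0  0  0  1  1  1
So g(18) = 1.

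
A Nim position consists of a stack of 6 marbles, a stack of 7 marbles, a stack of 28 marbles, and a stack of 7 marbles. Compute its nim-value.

26

Nim-sum: 6 ⊕ 7 ⊕ 28 ⊕ 7 = 26.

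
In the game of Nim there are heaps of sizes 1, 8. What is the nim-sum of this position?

Compute the nim-sum pairwise:
1 XOR 8 = 9

9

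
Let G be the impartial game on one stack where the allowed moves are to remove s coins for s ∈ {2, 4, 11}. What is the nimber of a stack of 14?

0

Grundy values for subtraction set {2, 4, 11}:
k:     0  1  2  3  4  5  6  7  8  9 10 11 12 13 14
g(k):  0  0  1  1  2  2  0  0  1  1  2  2  3  0  0
So g(14) = 0.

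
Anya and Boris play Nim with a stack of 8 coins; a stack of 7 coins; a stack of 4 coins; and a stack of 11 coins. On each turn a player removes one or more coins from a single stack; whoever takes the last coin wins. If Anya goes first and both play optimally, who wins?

Boris wins

Compute the nim-sum pairwise:
8 ⊕ 7 = 15
15 ⊕ 4 = 11
11 ⊕ 11 = 0
The nim-sum is 0, so this is a P-position: the player to move is in a losing position under optimal play; Anya is about to move from it and so loses — Boris wins.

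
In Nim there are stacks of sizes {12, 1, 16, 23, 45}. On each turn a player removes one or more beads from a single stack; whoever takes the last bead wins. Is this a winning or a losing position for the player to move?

Winning position

Write each in binary and XOR column by column:
  001100  (12)
  000001  (1)
  010000  (16)
  010111  (23)
  101101  (45)
  ------
  100111  (39)
The nim-sum is 39 ≠ 0, so this is an N-position: the player to move can win.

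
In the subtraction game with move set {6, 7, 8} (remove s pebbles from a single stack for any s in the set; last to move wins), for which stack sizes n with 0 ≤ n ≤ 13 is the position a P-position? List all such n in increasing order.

Compute g(0), g(1), … for moves {6, 7, 8}:
g(0) = mex{} = 0
g(1) = mex{} = 0
g(2) = mex{} = 0
g(3) = mex{} = 0
g(4) = mex{} = 0
g(5) = mex{} = 0
g(6) = mex{0} = 1
g(7) = mex{0} = 1
g(8) = mex{0} = 1
g(9) = mex{0} = 1
g(10) = mex{0} = 1
g(11) = mex{0} = 1
g(12) = mex{0,1} = 2
g(13) = mex{0,1} = 2
The P-positions (g = 0) in 0..13 are 0, 1, 2, 3, 4, 5.

0, 1, 2, 3, 4, 5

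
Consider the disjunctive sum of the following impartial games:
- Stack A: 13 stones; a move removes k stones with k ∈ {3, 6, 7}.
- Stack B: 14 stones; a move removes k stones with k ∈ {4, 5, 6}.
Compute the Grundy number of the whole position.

0

Grundy values for stack A (subtraction set {3, 6, 7}):
k:     0  1  2  3  4  5  6  7  8  9 10 11 12 13
g(k):  0  0  0  1  1  1  2  2  2  3  0  0  0  1
So g(13) = 1.
Grundy values for stack B (subtraction set {4, 5, 6}):
g(0) = mex{} = 0
g(1) = mex{} = 0
g(2) = mex{} = 0
g(3) = mex{} = 0
g(4) = mex{0} = 1
g(5) = mex{0} = 1
g(6) = mex{0} = 1
g(7) = mex{0} = 1
g(8) = mex{0,1} = 2
g(9) = mex{0,1} = 2
g(10) = mex{1} = 0
g(11) = mex{1} = 0
g(12) = mex{1,2} = 0
g(13) = mex{1,2} = 0
g(14) = mex{0,2} = 1
So g(14) = 1.
By the Sprague-Grundy theorem, the Grundy value of a sum of independent games is the XOR of the component values.
Combined value = 1 XOR 1 = 0.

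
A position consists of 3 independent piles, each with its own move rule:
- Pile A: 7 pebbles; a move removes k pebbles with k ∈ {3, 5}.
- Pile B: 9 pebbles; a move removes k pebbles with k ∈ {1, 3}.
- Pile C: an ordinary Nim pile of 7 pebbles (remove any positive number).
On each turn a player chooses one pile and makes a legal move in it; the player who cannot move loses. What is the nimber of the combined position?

For pile A, compute g(0), g(1), … with moves {3, 5}:
k:     0  1  2  3  4  5  6  7
g(k):  0  0  0  1  1  1  2  2
So g(7) = 2.
For pile B, compute g(0), g(1), … with moves {1, 3}:
k:     0  1  2  3  4  5  6  7  8  9
g(k):  0  1  0  1  0  1  0  1  0  1
So g(9) = 1.
Pile C is a plain Nim pile of size 7, so its Grundy value is 7.
By the Sprague-Grundy theorem, the Grundy value of a sum of independent games is the XOR of the component values.
Combined value = 2 ⊕ 1 ⊕ 7 = 4.

4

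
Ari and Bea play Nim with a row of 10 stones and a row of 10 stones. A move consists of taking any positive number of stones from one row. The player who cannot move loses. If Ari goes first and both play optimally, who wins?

Bea wins

Bitwise XOR of the heap sizes:
  1010  (10)
  1010  (10)
  ----
  0000  (0)
The nim-sum is 0, so this is a P-position: the player to move is in a losing position under optimal play; Ari is about to move from it and so loses — Bea wins.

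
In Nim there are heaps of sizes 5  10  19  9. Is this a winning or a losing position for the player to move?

Winning position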